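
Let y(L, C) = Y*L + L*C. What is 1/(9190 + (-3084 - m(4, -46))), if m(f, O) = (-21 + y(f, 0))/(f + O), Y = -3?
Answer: 14/85473 ≈ 0.00016379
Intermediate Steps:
y(L, C) = -3*L + C*L (y(L, C) = -3*L + L*C = -3*L + C*L)
m(f, O) = (-21 - 3*f)/(O + f) (m(f, O) = (-21 + f*(-3 + 0))/(f + O) = (-21 + f*(-3))/(O + f) = (-21 - 3*f)/(O + f))
1/(9190 + (-3084 - m(4, -46))) = 1/(9190 + (-3084 - 3*(-7 - 1*4)/(-46 + 4))) = 1/(9190 + (-3084 - 3*(-7 - 4)/(-42))) = 1/(9190 + (-3084 - 3*(-1)*(-11)/42)) = 1/(9190 + (-3084 - 1*11/14)) = 1/(9190 + (-3084 - 11/14)) = 1/(9190 - 43187/14) = 1/(85473/14) = 14/85473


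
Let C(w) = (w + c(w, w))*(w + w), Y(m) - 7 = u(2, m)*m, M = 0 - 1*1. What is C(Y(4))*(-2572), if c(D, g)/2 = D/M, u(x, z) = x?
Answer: 1157400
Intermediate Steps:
M = -1 (M = 0 - 1 = -1)
c(D, g) = -2*D (c(D, g) = 2*(D/(-1)) = 2*(D*(-1)) = 2*(-D) = -2*D)
Y(m) = 7 + 2*m
C(w) = -2*w² (C(w) = (w - 2*w)*(w + w) = (-w)*(2*w) = -2*w²)
C(Y(4))*(-2572) = -2*(7 + 2*4)²*(-2572) = -2*(7 + 8)²*(-2572) = -2*15²*(-2572) = -2*225*(-2572) = -450*(-2572) = 1157400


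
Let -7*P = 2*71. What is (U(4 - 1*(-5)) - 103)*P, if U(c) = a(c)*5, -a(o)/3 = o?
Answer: 4828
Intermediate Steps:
a(o) = -3*o
U(c) = -15*c (U(c) = -3*c*5 = -15*c)
P = -142/7 (P = -2*71/7 = -⅐*142 = -142/7 ≈ -20.286)
(U(4 - 1*(-5)) - 103)*P = (-15*(4 - 1*(-5)) - 103)*(-142/7) = (-15*(4 + 5) - 103)*(-142/7) = (-15*9 - 103)*(-142/7) = (-135 - 103)*(-142/7) = -238*(-142/7) = 4828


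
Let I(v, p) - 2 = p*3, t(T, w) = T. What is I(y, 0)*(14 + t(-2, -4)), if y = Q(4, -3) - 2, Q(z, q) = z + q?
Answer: 24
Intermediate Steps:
Q(z, q) = q + z
y = -1 (y = (-3 + 4) - 2 = 1 - 2 = -1)
I(v, p) = 2 + 3*p (I(v, p) = 2 + p*3 = 2 + 3*p)
I(y, 0)*(14 + t(-2, -4)) = (2 + 3*0)*(14 - 2) = (2 + 0)*12 = 2*12 = 24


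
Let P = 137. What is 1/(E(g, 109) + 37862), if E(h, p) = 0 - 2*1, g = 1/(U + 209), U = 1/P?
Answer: 1/37860 ≈ 2.6413e-5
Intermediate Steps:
U = 1/137 ≈ 0.0072993
g = 137/28634 (g = 1/(1/137 + 209) = 1/(28634/137) = 137/28634 ≈ 0.0047845)
E(h, p) = -2 (E(h, p) = 0 - 2 = -2)
1/(E(g, 109) + 37862) = 1/(-2 + 37862) = 1/37860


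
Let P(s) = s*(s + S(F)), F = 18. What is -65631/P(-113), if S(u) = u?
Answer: -65631/10735 ≈ -6.1137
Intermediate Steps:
P(s) = s*(18 + s) (P(s) = s*(s + 18) = s*(18 + s))
-65631/P(-113) = -65631*(-1/(113*(18 - 113))) = -65631/((-113*(-95))) = -65631/10735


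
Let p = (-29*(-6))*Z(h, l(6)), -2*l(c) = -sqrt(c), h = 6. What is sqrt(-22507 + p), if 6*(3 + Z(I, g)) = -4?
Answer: I*sqrt(23145) ≈ 152.13*I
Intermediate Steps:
l(c) = sqrt(c)/2 (l(c) = -(-1)*sqrt(c)/2 = sqrt(c)/2)
Z(I, g) = -11/3 (Z(I, g) = -3 + (1/6)*(-4) = -3 - 2/3 = -11/3)
p = -638 (p = -29*(-6)*(-11/3) = 174*(-11/3) = -638)
sqrt(-22507 + p) = sqrt(-22507 - 638) = sqrt(-23145) = I*sqrt(23145)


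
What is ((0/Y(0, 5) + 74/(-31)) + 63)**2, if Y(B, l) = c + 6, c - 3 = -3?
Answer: 3530641/961 ≈ 3673.9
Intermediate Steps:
c = 0 (c = 3 - 3 = 0)
Y(B, l) = 6 (Y(B, l) = 0 + 6 = 6)
((0/Y(0, 5) + 74/(-31)) + 63)**2 = ((0/6 + 74/(-31)) + 63)**2 = ((0*(1/6) + 74*(-1/31)) + 63)**2 = ((0 - 74/31) + 63)**2 = (-74/31 + 63)**2 = (1879/31)**2 = 3530641/961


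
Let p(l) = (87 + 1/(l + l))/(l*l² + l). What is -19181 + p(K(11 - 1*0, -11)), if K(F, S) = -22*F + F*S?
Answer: -666087121812221/34726402260 ≈ -19181.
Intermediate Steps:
p(l) = (87 + 1/(2*l))/(l + l³) (p(l) = (87 + 1/(2*l))/(l³ + l) = (87 + 1/(2*l))/(l + l³))
-19181 + p(K(11 - 1*0, -11)) = -19181 + (1 + 174*((11 - 1*0)*(-22 - 11)))/(2*((11 - 1*0)*(-22 - 11))²*(1 + ((11 - 1*0)*(-22 - 11))²)) = -19181 + (1 + 174*((11 + 0)*(-33)))/(2*((11 + 0)*(-33))²*(1 + ((11 + 0)*(-33))²)) = -19181 + (1 + 174*(11*(-33)))/(2*(11*(-33))²*(1 + (11*(-33))²)) = -19181 + (½)*(1 + 174*(-363))/((-363)²*(1 + (-363)²)) = -19181 + (½)*(1/131769)*(1 - 63162)/(1 + 131769) = -19181 + (½)*(1/131769)*(-63161)/131770 = -19181 + (½)*(1/131769)*(1/131770)*(-63161) = -19181 - 63161/34726402260 = -666087121812221/34726402260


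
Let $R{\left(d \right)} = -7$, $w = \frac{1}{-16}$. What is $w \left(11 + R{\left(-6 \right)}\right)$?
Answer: $- \frac{1}{4} \approx -0.25$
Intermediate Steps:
$w = - \frac{1}{16} \approx -0.0625$
$w \left(11 + R{\left(-6 \right)}\right) = - \frac{11 - 7}{16} = \left(- \frac{1}{16}\right) 4 = - \frac{1}{4}$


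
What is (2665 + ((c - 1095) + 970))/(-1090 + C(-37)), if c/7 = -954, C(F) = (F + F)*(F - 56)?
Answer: -2069/2896 ≈ -0.71443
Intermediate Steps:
C(F) = 2*F*(-56 + F) (C(F) = (2*F)*(-56 + F) = 2*F*(-56 + F))
c = -6678 (c = 7*(-954) = -6678)
(2665 + ((c - 1095) + 970))/(-1090 + C(-37)) = (2665 + ((-6678 - 1095) + 970))/(-1090 + 2*(-37)*(-56 - 37)) = (2665 + (-7773 + 970))/(-1090 + 2*(-37)*(-93)) = (2665 - 6803)/(-1090 + 6882) = -4138/5792 = -4138*1/5792 = -2069/2896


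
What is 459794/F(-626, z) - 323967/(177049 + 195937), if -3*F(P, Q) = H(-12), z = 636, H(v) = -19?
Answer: 514484019279/7086734 ≈ 72598.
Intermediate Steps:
F(P, Q) = 19/3 (F(P, Q) = -⅓*(-19) = 19/3)
459794/F(-626, z) - 323967/(177049 + 195937) = 459794/(19/3) - 323967/(177049 + 195937) = 459794*(3/19) - 323967/372986 = 1379382/19 - 323967*1/372986 = 1379382/19 - 323967/372986 = 514484019279/7086734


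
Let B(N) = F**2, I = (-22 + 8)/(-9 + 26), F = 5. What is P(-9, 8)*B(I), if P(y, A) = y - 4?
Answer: -325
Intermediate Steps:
P(y, A) = -4 + y
I = -14/17 ≈ -0.82353
B(N) = 25 (B(N) = 5**2 = 25)
P(-9, 8)*B(I) = (-4 - 9)*25 = -13*25 = -325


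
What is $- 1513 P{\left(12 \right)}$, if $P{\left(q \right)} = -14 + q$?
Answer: $3026$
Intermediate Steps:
$- 1513 P{\left(12 \right)} = - 1513 \left(-14 + 12\right) = \left(-1513\right) \left(-2\right) = 3026$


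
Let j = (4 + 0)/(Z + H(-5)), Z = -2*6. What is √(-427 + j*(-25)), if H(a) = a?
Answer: I*√121703/17 ≈ 20.521*I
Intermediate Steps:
Z = -12
j = -4/17 (j = (4 + 0)/(-12 - 5) = 4/(-17) = 4*(-1/17) = -4/17 ≈ -0.23529)
√(-427 + j*(-25)) = √(-427 - 4/17*(-25)) = √(-427 + 100/17) = √(-7159/17) = I*√121703/17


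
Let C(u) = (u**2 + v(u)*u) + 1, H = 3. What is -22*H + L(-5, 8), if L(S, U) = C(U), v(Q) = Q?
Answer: 63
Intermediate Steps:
C(u) = 1 + 2*u**2 (C(u) = (u**2 + u*u) + 1 = (u**2 + u**2) + 1 = 2*u**2 + 1 = 1 + 2*u**2)
L(S, U) = 1 + 2*U**2
-22*H + L(-5, 8) = -22*3 + (1 + 2*8**2) = -66 + (1 + 2*64) = -66 + (1 + 128) = -66 + 129 = 63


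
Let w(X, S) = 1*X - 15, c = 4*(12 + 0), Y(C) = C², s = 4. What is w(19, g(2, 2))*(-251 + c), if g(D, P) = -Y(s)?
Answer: -812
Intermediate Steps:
g(D, P) = -16 (g(D, P) = -1*4² = -1*16 = -16)
c = 48 (c = 4*12 = 48)
w(X, S) = -15 + X (w(X, S) = X - 15 = -15 + X)
w(19, g(2, 2))*(-251 + c) = (-15 + 19)*(-251 + 48) = 4*(-203) = -812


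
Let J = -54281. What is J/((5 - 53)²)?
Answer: -54281/2304 ≈ -23.559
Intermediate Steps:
J/((5 - 53)²) = -54281/(5 - 53)² = -54281/((-48)²) = -54281/2304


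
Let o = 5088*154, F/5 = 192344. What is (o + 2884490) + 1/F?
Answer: 3527629352241/961720 ≈ 3.6680e+6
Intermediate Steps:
F = 961720 (F = 5*192344 = 961720)
o = 783552
(o + 2884490) + 1/F = (783552 + 2884490) + 1/961720 = 3668042 + 1/961720 = 3527629352241/961720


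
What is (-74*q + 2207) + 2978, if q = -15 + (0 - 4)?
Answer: 6591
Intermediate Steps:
q = -19 (q = -15 - 4 = -19)
(-74*q + 2207) + 2978 = (-74*(-19) + 2207) + 2978 = (1406 + 2207) + 2978 = 3613 + 2978 = 6591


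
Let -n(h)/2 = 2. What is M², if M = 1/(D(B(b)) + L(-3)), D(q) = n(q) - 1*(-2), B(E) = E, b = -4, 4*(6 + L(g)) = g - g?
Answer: 1/64 ≈ 0.015625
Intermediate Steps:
L(g) = -6 (L(g) = -6 + (g - g)/4 = -6 + (¼)*0 = -6 + 0 = -6)
n(h) = -4 (n(h) = -2*2 = -4)
D(q) = -2 (D(q) = -4 - 1*(-2) = -4 + 2 = -2)
M = -⅛ (M = 1/(-2 - 6) = 1/(-8) = -⅛ ≈ -0.12500)
M² = (-⅛)² = 1/64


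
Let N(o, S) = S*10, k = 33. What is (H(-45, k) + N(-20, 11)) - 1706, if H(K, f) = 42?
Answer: -1554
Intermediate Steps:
N(o, S) = 10*S
(H(-45, k) + N(-20, 11)) - 1706 = (42 + 10*11) - 1706 = (42 + 110) - 1706 = 152 - 1706 = -1554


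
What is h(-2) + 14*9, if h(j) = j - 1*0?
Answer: 124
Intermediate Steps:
h(j) = j (h(j) = j + 0 = j)
h(-2) + 14*9 = -2 + 14*9 = -2 + 126 = 124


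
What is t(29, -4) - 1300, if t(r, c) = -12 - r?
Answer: -1341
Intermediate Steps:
t(29, -4) - 1300 = (-12 - 1*29) - 1300 = (-12 - 29) - 1300 = -41 - 1300 = -1341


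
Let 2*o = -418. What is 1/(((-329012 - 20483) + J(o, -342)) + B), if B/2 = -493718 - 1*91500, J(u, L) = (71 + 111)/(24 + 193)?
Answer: -31/47117835 ≈ -6.5792e-7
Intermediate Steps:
o = -209 (o = (½)*(-418) = -209)
J(u, L) = 26/31 (J(u, L) = 182/217 = 182*(1/217) = 26/31)
B = -1170436 (B = 2*(-493718 - 1*91500) = 2*(-493718 - 91500) = 2*(-585218) = -1170436)
1/(((-329012 - 20483) + J(o, -342)) + B) = 1/(((-329012 - 20483) + 26/31) - 1170436) = 1/((-349495 + 26/31) - 1170436) = 1/(-10834319/31 - 1170436) = 1/(-47117835/31) = -31/47117835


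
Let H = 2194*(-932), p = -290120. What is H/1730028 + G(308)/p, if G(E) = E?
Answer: -37110784099/31369732710 ≈ -1.1830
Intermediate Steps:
H = -2044808
H/1730028 + G(308)/p = -2044808/1730028 + 308/(-290120) = -2044808*1/1730028 + 308*(-1/290120) = -511202/432507 - 77/72530 = -37110784099/31369732710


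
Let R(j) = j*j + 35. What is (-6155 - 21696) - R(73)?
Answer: -33215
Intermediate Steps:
R(j) = 35 + j² (R(j) = j² + 35 = 35 + j²)
(-6155 - 21696) - R(73) = (-6155 - 21696) - (35 + 73²) = -27851 - (35 + 5329) = -27851 - 1*5364 = -27851 - 5364 = -33215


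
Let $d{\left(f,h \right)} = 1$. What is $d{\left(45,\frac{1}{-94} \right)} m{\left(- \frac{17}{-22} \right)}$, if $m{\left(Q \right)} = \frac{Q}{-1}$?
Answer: $- \frac{17}{22} \approx -0.77273$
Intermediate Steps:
$m{\left(Q \right)} = - Q$ ($m{\left(Q \right)} = Q \left(-1\right) = - Q$)
$d{\left(45,\frac{1}{-94} \right)} m{\left(- \frac{17}{-22} \right)} = 1 \left(- \frac{-17}{-22}\right) = 1 \left(- \frac{\left(-17\right) \left(-1\right)}{22}\right) = 1 \left(\left(-1\right) \frac{17}{22}\right) = 1 \left(- \frac{17}{22}\right) = - \frac{17}{22}$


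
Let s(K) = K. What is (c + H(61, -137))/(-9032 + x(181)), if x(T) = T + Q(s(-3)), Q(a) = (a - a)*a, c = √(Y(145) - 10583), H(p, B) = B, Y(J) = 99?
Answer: 137/8851 - 2*I*√2621/8851 ≈ 0.015478 - 0.011568*I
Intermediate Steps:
c = 2*I*√2621 (c = √(99 - 10583) = √(-10484) = 2*I*√2621 ≈ 102.39*I)
Q(a) = 0 (Q(a) = 0*a = 0)
x(T) = T (x(T) = T + 0 = T)
(c + H(61, -137))/(-9032 + x(181)) = (2*I*√2621 - 137)/(-9032 + 181) = (-137 + 2*I*√2621)/(-8851) = (-137 + 2*I*√2621)*(-1/8851) = 137/8851 - 2*I*√2621/8851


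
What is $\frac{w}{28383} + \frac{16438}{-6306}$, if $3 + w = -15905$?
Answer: $- \frac{31493089}{9943511} \approx -3.1672$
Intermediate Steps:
$w = -15908$ ($w = -3 - 15905 = -15908$)
$\frac{w}{28383} + \frac{16438}{-6306} = - \frac{15908}{28383} + \frac{16438}{-6306} = \left(-15908\right) \frac{1}{28383} + 16438 \left(- \frac{1}{6306}\right) = - \frac{15908}{28383} - \frac{8219}{3153} = - \frac{31493089}{9943511}$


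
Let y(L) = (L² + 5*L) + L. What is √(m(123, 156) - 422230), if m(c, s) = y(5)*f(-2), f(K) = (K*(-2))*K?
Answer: I*√422670 ≈ 650.13*I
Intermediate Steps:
f(K) = -2*K² (f(K) = (-2*K)*K = -2*K²)
y(L) = L² + 6*L
m(c, s) = -440 (m(c, s) = (5*(6 + 5))*(-2*(-2)²) = (5*11)*(-2*4) = 55*(-8) = -440)
√(m(123, 156) - 422230) = √(-440 - 422230) = √(-422670) = I*√422670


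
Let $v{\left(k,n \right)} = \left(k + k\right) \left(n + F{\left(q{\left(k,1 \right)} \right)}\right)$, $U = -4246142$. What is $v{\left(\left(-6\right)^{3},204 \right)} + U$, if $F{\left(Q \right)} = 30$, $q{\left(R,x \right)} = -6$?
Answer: $-4347230$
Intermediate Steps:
$v{\left(k,n \right)} = 2 k \left(30 + n\right)$ ($v{\left(k,n \right)} = \left(k + k\right) \left(n + 30\right) = 2 k \left(30 + n\right)$)
$v{\left(\left(-6\right)^{3},204 \right)} + U = 2 \left(-6\right)^{3} \left(30 + 204\right) - 4246142 = 2 \left(-216\right) 234 - 4246142 = -101088 - 4246142 = -4347230$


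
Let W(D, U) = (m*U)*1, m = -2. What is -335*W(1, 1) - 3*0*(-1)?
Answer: 670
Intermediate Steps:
W(D, U) = -2*U (W(D, U) = -2*U*1 = -2*U)
-335*W(1, 1) - 3*0*(-1) = -(-670) - 3*0*(-1) = -335*(-2) + 0*(-1) = 670 + 0 = 670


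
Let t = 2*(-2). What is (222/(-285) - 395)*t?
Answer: 150396/95 ≈ 1583.1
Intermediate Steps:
t = -4
(222/(-285) - 395)*t = (222/(-285) - 395)*(-4) = (222*(-1/285) - 395)*(-4) = (-74/95 - 395)*(-4) = -37599/95*(-4) = 150396/95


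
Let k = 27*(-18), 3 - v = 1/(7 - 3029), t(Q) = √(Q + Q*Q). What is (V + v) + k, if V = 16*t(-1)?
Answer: -1459625/3022 ≈ -483.00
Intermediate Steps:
t(Q) = √(Q + Q²)
V = 0 (V = 16*√(-(1 - 1)) = 16*√(-1*0) = 16*√0 = 16*0 = 0)
v = 9067/3022 (v = 3 - 1/(7 - 3029) = 3 - 1/(-3022) = 3 - 1*(-1/3022) = 3 + 1/3022 = 9067/3022 ≈ 3.0003)
k = -486
(V + v) + k = (0 + 9067/3022) - 486 = 9067/3022 - 486 = -1459625/3022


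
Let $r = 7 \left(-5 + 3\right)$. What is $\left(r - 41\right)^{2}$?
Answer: $3025$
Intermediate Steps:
$r = -14$ ($r = 7 \left(-2\right) = -14$)
$\left(r - 41\right)^{2} = \left(-14 - 41\right)^{2} = \left(-55\right)^{2} = 3025$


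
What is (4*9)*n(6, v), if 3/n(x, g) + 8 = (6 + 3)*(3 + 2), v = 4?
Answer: 108/37 ≈ 2.9189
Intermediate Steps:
n(x, g) = 3/37 (n(x, g) = 3/(-8 + (6 + 3)*(3 + 2)) = 3/(-8 + 9*5) = 3/(-8 + 45) = 3/37)
(4*9)*n(6, v) = (4*9)*(3/37) = 36*(3/37) = 108/37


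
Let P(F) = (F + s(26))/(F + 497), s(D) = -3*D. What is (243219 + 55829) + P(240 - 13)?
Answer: 216510901/724 ≈ 2.9905e+5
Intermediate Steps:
P(F) = (-78 + F)/(497 + F) (P(F) = (F - 3*26)/(F + 497) = (F - 78)/(497 + F) = (-78 + F)/(497 + F))
(243219 + 55829) + P(240 - 13) = (243219 + 55829) + (-78 + (240 - 13))/(497 + (240 - 13)) = 299048 + (-78 + 227)/(497 + 227) = 299048 + 149/724 = 216510901/724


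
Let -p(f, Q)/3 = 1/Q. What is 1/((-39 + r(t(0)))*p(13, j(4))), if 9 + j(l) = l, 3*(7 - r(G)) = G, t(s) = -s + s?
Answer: -5/96 ≈ -0.052083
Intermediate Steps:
t(s) = 0
r(G) = 7 - G/3
j(l) = -9 + l
p(f, Q) = -3/Q
1/((-39 + r(t(0)))*p(13, j(4))) = 1/((-39 + (7 - ⅓*0))*(-3/(-9 + 4))) = 1/((-39 + (7 + 0))*(-3/(-5))) = 1/((-39 + 7)*(-3*(-⅕))) = 1/(-32*⅗) = 1/(-96/5) = -5/96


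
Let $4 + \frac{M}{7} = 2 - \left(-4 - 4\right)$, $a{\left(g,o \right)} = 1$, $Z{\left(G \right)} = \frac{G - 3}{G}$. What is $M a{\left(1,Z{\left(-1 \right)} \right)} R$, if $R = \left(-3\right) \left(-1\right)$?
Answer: $126$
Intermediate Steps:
$Z{\left(G \right)} = \frac{-3 + G}{G}$
$M = 42$ ($M = -28 + 7 \left(2 - \left(-4 - 4\right)\right) = -28 + 7 \left(2 - -8\right) = -28 + 7 \left(2 + 8\right) = -28 + 7 \cdot 10 = -28 + 70 = 42$)
$R = 3$
$M a{\left(1,Z{\left(-1 \right)} \right)} R = 42 \cdot 1 \cdot 3 = 42 \cdot 3 = 126$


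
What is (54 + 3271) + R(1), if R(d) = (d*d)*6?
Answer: 3331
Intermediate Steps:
R(d) = 6*d**2 (R(d) = d**2*6 = 6*d**2)
(54 + 3271) + R(1) = (54 + 3271) + 6*1**2 = 3325 + 6*1 = 3325 + 6 = 3331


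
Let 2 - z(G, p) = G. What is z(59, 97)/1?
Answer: -57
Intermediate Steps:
z(G, p) = 2 - G
z(59, 97)/1 = (2 - 1*59)/1 = 1*(2 - 59) = 1*(-57) = -57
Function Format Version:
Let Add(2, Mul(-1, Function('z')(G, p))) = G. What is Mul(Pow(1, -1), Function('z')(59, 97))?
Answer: -57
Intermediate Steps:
Function('z')(G, p) = Add(2, Mul(-1, G))
Mul(Pow(1, -1), Function('z')(59, 97)) = Mul(Pow(1, -1), Add(2, Mul(-1, 59))) = Mul(1, Add(2, -59)) = Mul(1, -57) = -57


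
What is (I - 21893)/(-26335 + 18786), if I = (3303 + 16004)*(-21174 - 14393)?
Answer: 686713962/7549 ≈ 90968.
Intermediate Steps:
I = -686692069 (I = 19307*(-35567) = -686692069)
(I - 21893)/(-26335 + 18786) = (-686692069 - 21893)/(-26335 + 18786) = -686713962/(-7549) = -686713962*(-1/7549) = 686713962/7549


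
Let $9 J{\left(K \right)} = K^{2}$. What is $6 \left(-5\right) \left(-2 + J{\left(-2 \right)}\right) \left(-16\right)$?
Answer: $- \frac{2240}{3} \approx -746.67$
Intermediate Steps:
$J{\left(K \right)} = \frac{K^{2}}{9}$
$6 \left(-5\right) \left(-2 + J{\left(-2 \right)}\right) \left(-16\right) = 6 \left(-5\right) \left(-2 + \frac{\left(-2\right)^{2}}{9}\right) \left(-16\right) = - 30 \left(-2 + \frac{1}{9} \cdot 4\right) \left(-16\right) = - 30 \left(-2 + \frac{4}{9}\right) \left(-16\right) = \left(-30\right) \left(- \frac{14}{9}\right) \left(-16\right) = \frac{140}{3} \left(-16\right) = - \frac{2240}{3}$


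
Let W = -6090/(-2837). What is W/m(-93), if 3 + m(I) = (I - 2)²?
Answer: 3045/12797707 ≈ 0.00023793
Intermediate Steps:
m(I) = -3 + (-2 + I)² (m(I) = -3 + (I - 2)² = -3 + (-2 + I)²)
W = 6090/2837 (W = -6090*(-1/2837) = 6090/2837 ≈ 2.1466)
W/m(-93) = 6090/(2837*(-3 + (-2 - 93)²)) = 6090/(2837*(-3 + (-95)²)) = 6090/(2837*(-3 + 9025)) = (6090/2837)/9022 = (6090/2837)*(1/9022) = 3045/12797707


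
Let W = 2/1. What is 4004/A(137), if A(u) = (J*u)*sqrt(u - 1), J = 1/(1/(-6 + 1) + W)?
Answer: 9009*sqrt(34)/11645 ≈ 4.5110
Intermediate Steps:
W = 2 (W = 2*1 = 2)
J = 5/9 (J = 1/(1/(-6 + 1) + 2) = 1/(1/(-5) + 2) = 1/(-1/5 + 2) = 1/(9/5) = 5/9 ≈ 0.55556)
A(u) = 5*u*sqrt(-1 + u)/9 (A(u) = (5*u/9)*sqrt(u - 1) = (5*u/9)*sqrt(-1 + u) = 5*u*sqrt(-1 + u)/9)
4004/A(137) = 4004/(((5/9)*137*sqrt(-1 + 137))) = 4004/(((5/9)*137*sqrt(136))) = 4004/(((5/9)*137*(2*sqrt(34)))) = 4004/((1370*sqrt(34)/9)) = 4004*(9*sqrt(34)/46580) = 9009*sqrt(34)/11645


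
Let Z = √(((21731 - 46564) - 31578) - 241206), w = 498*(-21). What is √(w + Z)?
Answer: √(-10458 + I*√297617) ≈ 2.6664 + 102.3*I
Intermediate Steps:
w = -10458
Z = I*√297617 (Z = √((-24833 - 31578) - 241206) = √(-56411 - 241206) = √(-297617) = I*√297617 ≈ 545.54*I)
√(w + Z) = √(-10458 + I*√297617)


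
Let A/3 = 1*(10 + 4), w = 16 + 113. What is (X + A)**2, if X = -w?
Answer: 7569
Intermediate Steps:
w = 129
X = -129 (X = -1*129 = -129)
A = 42 (A = 3*(1*(10 + 4)) = 3*(1*14) = 3*14 = 42)
(X + A)**2 = (-129 + 42)**2 = (-87)**2 = 7569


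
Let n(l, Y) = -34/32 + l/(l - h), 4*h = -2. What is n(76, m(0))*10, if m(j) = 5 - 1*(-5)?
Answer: -845/1224 ≈ -0.69036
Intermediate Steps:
m(j) = 10 (m(j) = 5 + 5 = 10)
h = -½ (h = (¼)*(-2) = -½ ≈ -0.50000)
n(l, Y) = -17/16 + l/(½ + l) (n(l, Y) = -34/32 + l/(l - 1*(-½)) = -34*1/32 + l/(l + ½) = -17/16 + l/(½ + l))
n(76, m(0))*10 = ((-17 - 2*76)/(16*(1 + 2*76)))*10 = ((-17 - 152)/(16*(1 + 152)))*10 = ((1/16)*(-169)/153)*10 = ((1/16)*(1/153)*(-169))*10 = -169/2448*10 = -845/1224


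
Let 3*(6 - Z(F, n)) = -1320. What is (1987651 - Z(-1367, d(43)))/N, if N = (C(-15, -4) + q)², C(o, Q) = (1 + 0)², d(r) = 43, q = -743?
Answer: 1987205/550564 ≈ 3.6094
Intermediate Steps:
Z(F, n) = 446 (Z(F, n) = 6 - ⅓*(-1320) = 6 + 440 = 446)
C(o, Q) = 1 (C(o, Q) = 1² = 1)
N = 550564 (N = (1 - 743)² = (-742)² = 550564)
(1987651 - Z(-1367, d(43)))/N = (1987651 - 1*446)/550564 = (1987651 - 446)*(1/550564) = 1987205*(1/550564) = 1987205/550564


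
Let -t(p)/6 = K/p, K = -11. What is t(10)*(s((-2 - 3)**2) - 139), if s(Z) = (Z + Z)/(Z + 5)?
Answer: -4532/5 ≈ -906.40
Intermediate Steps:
t(p) = 66/p (t(p) = -(-66)/p = 66/p)
s(Z) = 2*Z/(5 + Z) (s(Z) = (2*Z)/(5 + Z) = 2*Z/(5 + Z))
t(10)*(s((-2 - 3)**2) - 139) = (66/10)*(2*(-2 - 3)**2/(5 + (-2 - 3)**2) - 139) = (66*(1/10))*(2*(-5)**2/(5 + (-5)**2) - 139) = 33*(2*25/(5 + 25) - 139)/5 = 33*(2*25/30 - 139)/5 = 33*(2*25*(1/30) - 139)/5 = 33*(5/3 - 139)/5 = (33/5)*(-412/3) = -4532/5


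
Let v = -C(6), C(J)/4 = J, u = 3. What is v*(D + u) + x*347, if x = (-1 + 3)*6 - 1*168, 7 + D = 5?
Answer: -54156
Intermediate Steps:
C(J) = 4*J
D = -2 (D = -7 + 5 = -2)
v = -24 (v = -4*6 = -1*24 = -24)
x = -156 (x = 2*6 - 168 = 12 - 168 = -156)
v*(D + u) + x*347 = -24*(-2 + 3) - 156*347 = -24*1 - 54132 = -24 - 54132 = -54156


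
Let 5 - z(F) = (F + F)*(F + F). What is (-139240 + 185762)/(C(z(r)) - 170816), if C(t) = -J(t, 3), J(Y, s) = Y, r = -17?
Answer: -46522/169665 ≈ -0.27420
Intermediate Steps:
z(F) = 5 - 4*F² (z(F) = 5 - (F + F)*(F + F) = 5 - 2*F*2*F = 5 - 4*F²)
C(t) = -t
(-139240 + 185762)/(C(z(r)) - 170816) = (-139240 + 185762)/(-(5 - 4*(-17)²) - 170816) = 46522/(-(5 - 4*289) - 170816) = 46522/(-(5 - 1156) - 170816) = 46522/(-1*(-1151) - 170816) = 46522/(1151 - 170816) = 46522/(-169665) = 46522*(-1/169665) = -46522/169665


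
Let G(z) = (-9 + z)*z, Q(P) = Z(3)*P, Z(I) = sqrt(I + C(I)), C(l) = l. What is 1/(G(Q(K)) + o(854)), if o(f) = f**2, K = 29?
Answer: 367181/269643569159 + 261*sqrt(6)/539287138318 ≈ 1.3629e-6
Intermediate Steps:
Z(I) = sqrt(2)*sqrt(I) (Z(I) = sqrt(I + I) = sqrt(2*I) = sqrt(2)*sqrt(I))
Q(P) = P*sqrt(6) (Q(P) = (sqrt(2)*sqrt(3))*P = sqrt(6)*P = P*sqrt(6))
G(z) = z*(-9 + z)
1/(G(Q(K)) + o(854)) = 1/((29*sqrt(6))*(-9 + 29*sqrt(6)) + 854**2) = 1/(29*sqrt(6)*(-9 + 29*sqrt(6)) + 729316) = 1/(729316 + 29*sqrt(6)*(-9 + 29*sqrt(6)))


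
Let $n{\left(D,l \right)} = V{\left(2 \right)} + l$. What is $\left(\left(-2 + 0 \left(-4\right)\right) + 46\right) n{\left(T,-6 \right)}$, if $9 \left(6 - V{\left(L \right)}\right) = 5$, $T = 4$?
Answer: $- \frac{220}{9} \approx -24.444$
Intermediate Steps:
$V{\left(L \right)} = \frac{49}{9}$ ($V{\left(L \right)} = 6 - \frac{5}{9} = \frac{49}{9}$)
$n{\left(D,l \right)} = \frac{49}{9} + l$
$\left(\left(-2 + 0 \left(-4\right)\right) + 46\right) n{\left(T,-6 \right)} = \left(\left(-2 + 0 \left(-4\right)\right) + 46\right) \left(\frac{49}{9} - 6\right) = \left(\left(-2 + 0\right) + 46\right) \left(- \frac{5}{9}\right) = \left(-2 + 46\right) \left(- \frac{5}{9}\right) = 44 \left(- \frac{5}{9}\right) = - \frac{220}{9}$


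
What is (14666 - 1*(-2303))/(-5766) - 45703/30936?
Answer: -43804249/9909832 ≈ -4.4203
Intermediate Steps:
(14666 - 1*(-2303))/(-5766) - 45703/30936 = (14666 + 2303)*(-1/5766) - 45703*1/30936 = 16969*(-1/5766) - 45703/30936 = -16969/5766 - 45703/30936 = -43804249/9909832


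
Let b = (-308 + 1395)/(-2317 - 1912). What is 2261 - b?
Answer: 9562856/4229 ≈ 2261.3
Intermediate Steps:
b = -1087/4229 (b = 1087/(-4229) = 1087*(-1/4229) = -1087/4229 ≈ -0.25703)
2261 - b = 2261 - 1*(-1087/4229) = 2261 + 1087/4229 = 9562856/4229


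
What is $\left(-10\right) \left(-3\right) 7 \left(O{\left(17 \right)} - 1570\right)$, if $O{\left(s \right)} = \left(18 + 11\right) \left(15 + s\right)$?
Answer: $-134820$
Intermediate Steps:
$O{\left(s \right)} = 435 + 29 s$ ($O{\left(s \right)} = 29 \left(15 + s\right) = 435 + 29 s$)
$\left(-10\right) \left(-3\right) 7 \left(O{\left(17 \right)} - 1570\right) = \left(-10\right) \left(-3\right) 7 \left(\left(435 + 29 \cdot 17\right) - 1570\right) = 30 \cdot 7 \left(\left(435 + 493\right) - 1570\right) = 210 \left(928 - 1570\right) = 210 \left(-642\right) = -134820$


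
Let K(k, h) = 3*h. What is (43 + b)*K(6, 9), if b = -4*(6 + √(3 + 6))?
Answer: 189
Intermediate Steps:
b = -36 (b = -4*(6 + √9) = -4*(6 + 3) = -4*9 = -36)
(43 + b)*K(6, 9) = (43 - 36)*(3*9) = 7*27 = 189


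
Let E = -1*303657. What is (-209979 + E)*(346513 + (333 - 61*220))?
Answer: -171259596936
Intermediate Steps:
E = -303657
(-209979 + E)*(346513 + (333 - 61*220)) = (-209979 - 303657)*(346513 + (333 - 61*220)) = -513636*(346513 + (333 - 13420)) = -513636*(346513 - 13087) = -513636*333426 = -171259596936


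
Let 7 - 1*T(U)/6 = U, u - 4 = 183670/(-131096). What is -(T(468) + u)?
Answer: 181135411/65548 ≈ 2763.4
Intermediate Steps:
u = 170357/65548 (u = 4 + 183670/(-131096) = 4 + 183670*(-1/131096) = 4 - 91835/65548 = 170357/65548 ≈ 2.5990)
T(U) = 42 - 6*U
-(T(468) + u) = -((42 - 6*468) + 170357/65548) = -((42 - 2808) + 170357/65548) = -(-2766 + 170357/65548) = -1*(-181135411/65548) = 181135411/65548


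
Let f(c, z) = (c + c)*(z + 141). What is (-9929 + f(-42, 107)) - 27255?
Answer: -58016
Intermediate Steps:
f(c, z) = 2*c*(141 + z) (f(c, z) = (2*c)*(141 + z) = 2*c*(141 + z))
(-9929 + f(-42, 107)) - 27255 = (-9929 + 2*(-42)*(141 + 107)) - 27255 = (-9929 + 2*(-42)*248) - 27255 = (-9929 - 20832) - 27255 = -30761 - 27255 = -58016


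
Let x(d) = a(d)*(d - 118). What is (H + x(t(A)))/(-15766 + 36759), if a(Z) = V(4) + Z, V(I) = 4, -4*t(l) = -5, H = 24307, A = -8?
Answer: 379105/335888 ≈ 1.1287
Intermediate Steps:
t(l) = 5/4 (t(l) = -¼*(-5) = 5/4)
a(Z) = 4 + Z
x(d) = (-118 + d)*(4 + d) (x(d) = (4 + d)*(d - 118) = (4 + d)*(-118 + d) = (-118 + d)*(4 + d))
(H + x(t(A)))/(-15766 + 36759) = (24307 + (-118 + 5/4)*(4 + 5/4))/(-15766 + 36759) = (24307 - 467/4*21/4)/20993 = (24307 - 9807/16)*(1/20993) = (379105/16)*(1/20993) = 379105/335888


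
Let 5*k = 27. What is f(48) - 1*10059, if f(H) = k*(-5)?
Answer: -10086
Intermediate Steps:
k = 27/5 (k = (1/5)*27 = 27/5 ≈ 5.4000)
f(H) = -27 (f(H) = (27/5)*(-5) = -27)
f(48) - 1*10059 = -27 - 1*10059 = -27 - 10059 = -10086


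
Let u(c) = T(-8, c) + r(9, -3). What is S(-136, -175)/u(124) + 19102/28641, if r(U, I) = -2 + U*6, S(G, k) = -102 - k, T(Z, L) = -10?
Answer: 321453/133658 ≈ 2.4050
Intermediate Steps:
r(U, I) = -2 + 6*U
u(c) = 42 (u(c) = -10 + (-2 + 6*9) = -10 + (-2 + 54) = -10 + 52 = 42)
S(-136, -175)/u(124) + 19102/28641 = (-102 - 1*(-175))/42 + 19102/28641 = (-102 + 175)*(1/42) + 19102*(1/28641) = 73*(1/42) + 19102/28641 = 73/42 + 19102/28641 = 321453/133658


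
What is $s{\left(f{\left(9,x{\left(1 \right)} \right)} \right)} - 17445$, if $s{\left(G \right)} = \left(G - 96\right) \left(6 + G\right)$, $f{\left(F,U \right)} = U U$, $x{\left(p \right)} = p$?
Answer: $-18110$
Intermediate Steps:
$f{\left(F,U \right)} = U^{2}$
$s{\left(G \right)} = \left(-96 + G\right) \left(6 + G\right)$
$s{\left(f{\left(9,x{\left(1 \right)} \right)} \right)} - 17445 = \left(-576 + \left(1^{2}\right)^{2} - 90 \cdot 1^{2}\right) - 17445 = \left(-576 + 1^{2} - 90\right) - 17445 = \left(-576 + 1 - 90\right) - 17445 = -665 - 17445 = -18110$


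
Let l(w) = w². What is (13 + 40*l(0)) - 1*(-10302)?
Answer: 10315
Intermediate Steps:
(13 + 40*l(0)) - 1*(-10302) = (13 + 40*0²) - 1*(-10302) = (13 + 40*0) + 10302 = (13 + 0) + 10302 = 13 + 10302 = 10315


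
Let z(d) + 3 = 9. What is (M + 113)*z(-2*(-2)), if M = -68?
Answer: 270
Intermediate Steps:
z(d) = 6 (z(d) = -3 + 9 = 6)
(M + 113)*z(-2*(-2)) = (-68 + 113)*6 = 45*6 = 270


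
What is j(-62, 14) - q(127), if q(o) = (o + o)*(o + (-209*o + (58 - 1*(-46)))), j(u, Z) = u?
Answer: 6683186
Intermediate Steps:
q(o) = 2*o*(104 - 208*o) (q(o) = (2*o)*(o + (-209*o + (58 + 46))) = (2*o)*(o + (-209*o + 104)) = (2*o)*(o + (104 - 209*o)) = (2*o)*(104 - 208*o) = 2*o*(104 - 208*o))
j(-62, 14) - q(127) = -62 - 208*127*(1 - 2*127) = -62 - 208*127*(1 - 254) = -62 - 208*127*(-253) = -62 - 1*(-6683248) = -62 + 6683248 = 6683186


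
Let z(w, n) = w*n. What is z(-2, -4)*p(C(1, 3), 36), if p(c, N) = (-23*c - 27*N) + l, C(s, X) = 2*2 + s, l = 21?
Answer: -8528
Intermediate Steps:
C(s, X) = 4 + s
z(w, n) = n*w
p(c, N) = 21 - 27*N - 23*c (p(c, N) = (-23*c - 27*N) + 21 = (-27*N - 23*c) + 21 = 21 - 27*N - 23*c)
z(-2, -4)*p(C(1, 3), 36) = (-4*(-2))*(21 - 27*36 - 23*(4 + 1)) = 8*(21 - 972 - 23*5) = 8*(21 - 972 - 115) = 8*(-1066) = -8528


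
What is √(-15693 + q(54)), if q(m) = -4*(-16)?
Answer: I*√15629 ≈ 125.02*I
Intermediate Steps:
q(m) = 64
√(-15693 + q(54)) = √(-15693 + 64) = √(-15629) = I*√15629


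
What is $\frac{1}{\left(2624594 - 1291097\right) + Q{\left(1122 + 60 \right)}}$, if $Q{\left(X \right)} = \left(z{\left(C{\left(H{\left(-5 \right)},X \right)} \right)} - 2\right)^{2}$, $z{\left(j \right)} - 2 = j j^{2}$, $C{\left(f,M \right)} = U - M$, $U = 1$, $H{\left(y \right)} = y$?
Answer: $\frac{1}{2713309814114066578} \approx 3.6855 \cdot 10^{-19}$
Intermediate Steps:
$C{\left(f,M \right)} = 1 - M$
$z{\left(j \right)} = 2 + j^{3}$ ($z{\left(j \right)} = 2 + j j^{2} = 2 + j^{3}$)
$Q{\left(X \right)} = \left(1 - X\right)^{6}$ ($Q{\left(X \right)} = \left(\left(2 + \left(1 - X\right)^{3}\right) - 2\right)^{2} = \left(\left(1 - X\right)^{3}\right)^{2} = \left(1 - X\right)^{6}$)
$\frac{1}{\left(2624594 - 1291097\right) + Q{\left(1122 + 60 \right)}} = \frac{1}{\left(2624594 - 1291097\right) + \left(-1 + \left(1122 + 60\right)\right)^{6}} = \frac{1}{\left(2624594 - 1291097\right) + \left(-1 + 1182\right)^{6}} = \frac{1}{1333497 + 1181^{6}} = \frac{1}{1333497 + 2713309814112733081} = \frac{1}{2713309814114066578}$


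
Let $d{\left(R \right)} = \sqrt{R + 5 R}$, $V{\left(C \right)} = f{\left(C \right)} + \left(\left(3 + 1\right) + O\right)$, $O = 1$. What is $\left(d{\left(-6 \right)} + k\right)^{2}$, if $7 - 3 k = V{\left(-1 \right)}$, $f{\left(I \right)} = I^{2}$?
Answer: $- \frac{323}{9} + 4 i \approx -35.889 + 4.0 i$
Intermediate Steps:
$V{\left(C \right)} = 5 + C^{2}$ ($V{\left(C \right)} = C^{2} + \left(\left(3 + 1\right) + 1\right) = C^{2} + \left(4 + 1\right) = C^{2} + 5 = 5 + C^{2}$)
$d{\left(R \right)} = \sqrt{6} \sqrt{R}$ ($d{\left(R \right)} = \sqrt{6 R} = \sqrt{6} \sqrt{R}$)
$k = \frac{1}{3}$ ($k = \frac{7}{3} - \frac{5 + \left(-1\right)^{2}}{3} = \frac{7}{3} - \frac{5 + 1}{3} = \frac{7}{3} - 2 = \frac{1}{3} \approx 0.33333$)
$\left(d{\left(-6 \right)} + k\right)^{2} = \left(\sqrt{6} \sqrt{-6} + \frac{1}{3}\right)^{2} = \left(\sqrt{6} i \sqrt{6} + \frac{1}{3}\right)^{2} = \left(6 i + \frac{1}{3}\right)^{2} = \left(\frac{1}{3} + 6 i\right)^{2}$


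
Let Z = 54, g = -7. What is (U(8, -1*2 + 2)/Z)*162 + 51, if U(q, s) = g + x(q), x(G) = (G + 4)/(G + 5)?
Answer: 426/13 ≈ 32.769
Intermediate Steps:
x(G) = (4 + G)/(5 + G)
U(q, s) = -7 + (4 + q)/(5 + q)
(U(8, -1*2 + 2)/Z)*162 + 51 = (((-31 - 6*8)/(5 + 8))/54)*162 + 51 = (((-31 - 48)/13)*(1/54))*162 + 51 = (((1/13)*(-79))*(1/54))*162 + 51 = -79/13*1/54*162 + 51 = -79/702*162 + 51 = -237/13 + 51 = 426/13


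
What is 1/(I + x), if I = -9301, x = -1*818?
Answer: -1/10119 ≈ -9.8824e-5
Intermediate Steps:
x = -818
1/(I + x) = 1/(-9301 - 818) = 1/(-10119) = -1/10119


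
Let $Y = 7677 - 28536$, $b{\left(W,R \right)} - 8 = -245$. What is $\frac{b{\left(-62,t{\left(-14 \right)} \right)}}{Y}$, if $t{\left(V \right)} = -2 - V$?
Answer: $\frac{79}{6953} \approx 0.011362$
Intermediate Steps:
$b{\left(W,R \right)} = -237$ ($b{\left(W,R \right)} = 8 - 245 = -237$)
$Y = -20859$
$\frac{b{\left(-62,t{\left(-14 \right)} \right)}}{Y} = - \frac{237}{-20859} = \left(-237\right) \left(- \frac{1}{20859}\right) = \frac{79}{6953}$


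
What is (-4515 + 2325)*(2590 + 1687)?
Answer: -9366630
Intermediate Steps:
(-4515 + 2325)*(2590 + 1687) = -2190*4277 = -9366630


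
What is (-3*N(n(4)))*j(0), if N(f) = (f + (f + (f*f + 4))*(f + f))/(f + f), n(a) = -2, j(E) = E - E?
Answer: 0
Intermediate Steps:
j(E) = 0
N(f) = (f + 2*f*(4 + f + f²))/(2*f) (N(f) = (f + (f + (f² + 4))*(2*f))/((2*f)) = (f + (f + (4 + f²))*(2*f))*(1/(2*f)) = (f + (4 + f + f²)*(2*f))*(1/(2*f)) = (f + 2*f*(4 + f + f²))*(1/(2*f)) = (f + 2*f*(4 + f + f²))/(2*f))
(-3*N(n(4)))*j(0) = -3*(9/2 - 2 + (-2)²)*0 = -3*(9/2 - 2 + 4)*0 = -3*13/2*0 = -39/2*0 = 0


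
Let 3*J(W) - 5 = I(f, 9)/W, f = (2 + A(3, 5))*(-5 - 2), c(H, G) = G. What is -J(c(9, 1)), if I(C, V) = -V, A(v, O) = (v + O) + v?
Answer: 4/3 ≈ 1.3333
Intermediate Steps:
A(v, O) = O + 2*v (A(v, O) = (O + v) + v = O + 2*v)
f = -91 (f = (2 + (5 + 2*3))*(-5 - 2) = (2 + (5 + 6))*(-7) = (2 + 11)*(-7) = 13*(-7) = -91)
J(W) = 5/3 - 3/W (J(W) = 5/3 + ((-1*9)/W)/3 = 5/3 + (-9/W)/3 = 5/3 - 3/W)
-J(c(9, 1)) = -(5/3 - 3/1) = -(5/3 - 3*1) = -(5/3 - 3) = -1*(-4/3) = 4/3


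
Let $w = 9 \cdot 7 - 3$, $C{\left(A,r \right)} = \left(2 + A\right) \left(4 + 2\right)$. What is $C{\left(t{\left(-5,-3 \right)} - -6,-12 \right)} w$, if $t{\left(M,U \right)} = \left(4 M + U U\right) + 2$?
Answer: $-360$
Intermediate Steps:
$t{\left(M,U \right)} = 2 + U^{2} + 4 M$ ($t{\left(M,U \right)} = \left(4 M + U^{2}\right) + 2 = \left(U^{2} + 4 M\right) + 2 = 2 + U^{2} + 4 M$)
$C{\left(A,r \right)} = 12 + 6 A$ ($C{\left(A,r \right)} = \left(2 + A\right) 6 = 12 + 6 A$)
$w = 60$ ($w = 63 - 3 = 60$)
$C{\left(t{\left(-5,-3 \right)} - -6,-12 \right)} w = \left(12 + 6 \left(\left(2 + \left(-3\right)^{2} + 4 \left(-5\right)\right) - -6\right)\right) 60 = \left(12 + 6 \left(\left(2 + 9 - 20\right) + 6\right)\right) 60 = \left(12 + 6 \left(-9 + 6\right)\right) 60 = \left(12 + 6 \left(-3\right)\right) 60 = \left(12 - 18\right) 60 = \left(-6\right) 60 = -360$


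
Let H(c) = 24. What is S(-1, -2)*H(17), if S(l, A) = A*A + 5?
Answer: 216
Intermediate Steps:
S(l, A) = 5 + A**2 (S(l, A) = A**2 + 5 = 5 + A**2)
S(-1, -2)*H(17) = (5 + (-2)**2)*24 = (5 + 4)*24 = 9*24 = 216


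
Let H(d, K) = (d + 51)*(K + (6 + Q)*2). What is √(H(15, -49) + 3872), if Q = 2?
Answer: 11*√14 ≈ 41.158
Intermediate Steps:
H(d, K) = (16 + K)*(51 + d) (H(d, K) = (d + 51)*(K + (6 + 2)*2) = (51 + d)*(K + 8*2) = (51 + d)*(K + 16) = (51 + d)*(16 + K) = (16 + K)*(51 + d))
√(H(15, -49) + 3872) = √((816 + 16*15 + 51*(-49) - 49*15) + 3872) = √((816 + 240 - 2499 - 735) + 3872) = √(-2178 + 3872) = √1694 = 11*√14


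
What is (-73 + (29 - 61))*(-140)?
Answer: 14700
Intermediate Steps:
(-73 + (29 - 61))*(-140) = (-73 - 32)*(-140) = -105*(-140) = 14700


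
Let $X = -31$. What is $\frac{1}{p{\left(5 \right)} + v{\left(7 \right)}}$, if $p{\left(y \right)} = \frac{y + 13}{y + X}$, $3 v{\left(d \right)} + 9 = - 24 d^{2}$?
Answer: $- \frac{13}{5144} \approx -0.0025272$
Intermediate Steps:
$v{\left(d \right)} = -3 - 8 d^{2}$ ($v{\left(d \right)} = -3 + \frac{\left(-24\right) d^{2}}{3} = -3 - 8 d^{2}$)
$p{\left(y \right)} = \frac{13 + y}{-31 + y}$ ($p{\left(y \right)} = \frac{y + 13}{y - 31} = \frac{13 + y}{-31 + y}$)
$\frac{1}{p{\left(5 \right)} + v{\left(7 \right)}} = \frac{1}{\frac{13 + 5}{-31 + 5} - \left(3 + 8 \cdot 7^{2}\right)} = \frac{1}{\frac{1}{-26} \cdot 18 - 395} = \frac{1}{\left(- \frac{1}{26}\right) 18 - 395} = \frac{1}{- \frac{9}{13} - 395} = \frac{1}{- \frac{5144}{13}} = - \frac{13}{5144}$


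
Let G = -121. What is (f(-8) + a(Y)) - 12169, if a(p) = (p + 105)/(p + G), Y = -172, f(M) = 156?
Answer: -3519742/293 ≈ -12013.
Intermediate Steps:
a(p) = (105 + p)/(-121 + p) (a(p) = (p + 105)/(p - 121) = (105 + p)/(-121 + p))
(f(-8) + a(Y)) - 12169 = (156 + (105 - 172)/(-121 - 172)) - 12169 = (156 - 67/(-293)) - 12169 = (156 - 1/293*(-67)) - 12169 = (156 + 67/293) - 12169 = 45775/293 - 12169 = -3519742/293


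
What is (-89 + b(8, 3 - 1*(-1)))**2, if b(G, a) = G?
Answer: 6561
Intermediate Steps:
(-89 + b(8, 3 - 1*(-1)))**2 = (-89 + 8)**2 = (-81)**2 = 6561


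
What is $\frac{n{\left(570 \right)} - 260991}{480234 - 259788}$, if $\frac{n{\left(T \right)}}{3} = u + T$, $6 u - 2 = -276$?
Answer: $- \frac{129709}{110223} \approx -1.1768$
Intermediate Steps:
$u = - \frac{137}{3}$ ($u = \frac{1}{3} + \frac{1}{6} \left(-276\right) = \frac{1}{3} - 46 = - \frac{137}{3} \approx -45.667$)
$n{\left(T \right)} = -137 + 3 T$ ($n{\left(T \right)} = 3 \left(- \frac{137}{3} + T\right) = -137 + 3 T$)
$\frac{n{\left(570 \right)} - 260991}{480234 - 259788} = \frac{\left(-137 + 3 \cdot 570\right) - 260991}{480234 - 259788} = \frac{\left(-137 + 1710\right) - 260991}{220446} = \left(1573 - 260991\right) \frac{1}{220446} = \left(-259418\right) \frac{1}{220446} = - \frac{129709}{110223}$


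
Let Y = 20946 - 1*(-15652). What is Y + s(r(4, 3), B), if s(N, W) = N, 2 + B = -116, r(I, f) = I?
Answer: 36602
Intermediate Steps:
B = -118 (B = -2 - 116 = -118)
Y = 36598 (Y = 20946 + 15652 = 36598)
Y + s(r(4, 3), B) = 36598 + 4 = 36602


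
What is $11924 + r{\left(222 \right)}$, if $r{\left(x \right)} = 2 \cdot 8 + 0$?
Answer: $11940$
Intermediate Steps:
$r{\left(x \right)} = 16$ ($r{\left(x \right)} = 16 + 0 = 16$)
$11924 + r{\left(222 \right)} = 11924 + 16 = 11940$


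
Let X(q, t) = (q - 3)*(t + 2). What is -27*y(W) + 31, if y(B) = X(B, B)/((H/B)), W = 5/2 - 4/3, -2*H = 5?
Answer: -843/20 ≈ -42.150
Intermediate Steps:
X(q, t) = (-3 + q)*(2 + t)
H = -5/2 (H = -1/2*5 = -5/2 ≈ -2.5000)
W = 7/6 (W = 5*(1/2) - 4*1/3 = 5/2 - 4/3 = 7/6 ≈ 1.1667)
y(B) = -2*B*(-6 + B**2 - B)/5 (y(B) = (-6 - 3*B + 2*B + B*B)/((-5/(2*B))) = (-6 - 3*B + 2*B + B**2)*(-2*B/5) = (-6 + B**2 - B)*(-2*B/5) = -2*B*(-6 + B**2 - B)/5)
-27*y(W) + 31 = -54*7*(6 + 7/6 - (7/6)**2)/(5*6) + 31 = -54*7*(6 + 7/6 - 1*49/36)/(5*6) + 31 = -54*7*(6 + 7/6 - 49/36)/(5*6) + 31 = -54*7*209/(5*6*36) + 31 = -27*1463/540 + 31 = -1463/20 + 31 = -843/20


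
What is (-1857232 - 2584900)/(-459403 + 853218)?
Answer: -4442132/393815 ≈ -11.280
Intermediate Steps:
(-1857232 - 2584900)/(-459403 + 853218) = -4442132/393815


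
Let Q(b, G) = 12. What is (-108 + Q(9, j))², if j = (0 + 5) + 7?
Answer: 9216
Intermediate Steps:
j = 12 (j = 5 + 7 = 12)
(-108 + Q(9, j))² = (-108 + 12)² = (-96)² = 9216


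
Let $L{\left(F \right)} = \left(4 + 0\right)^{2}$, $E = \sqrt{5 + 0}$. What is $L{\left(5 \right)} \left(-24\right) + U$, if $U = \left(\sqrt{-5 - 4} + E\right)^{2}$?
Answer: $-388 + 6 i \sqrt{5} \approx -388.0 + 13.416 i$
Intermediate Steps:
$E = \sqrt{5} \approx 2.2361$
$L{\left(F \right)} = 16$ ($L{\left(F \right)} = 4^{2} = 16$)
$U = \left(\sqrt{5} + 3 i\right)^{2}$ ($U = \left(\sqrt{-5 - 4} + \sqrt{5}\right)^{2} = \left(\sqrt{-9} + \sqrt{5}\right)^{2} = \left(3 i + \sqrt{5}\right)^{2} = \left(\sqrt{5} + 3 i\right)^{2} \approx -4.0 + 13.416 i$)
$L{\left(5 \right)} \left(-24\right) + U = 16 \left(-24\right) + \left(\sqrt{5} + 3 i\right)^{2} = -384 + \left(\sqrt{5} + 3 i\right)^{2}$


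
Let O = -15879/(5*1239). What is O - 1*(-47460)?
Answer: 97999607/2065 ≈ 47457.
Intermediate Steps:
O = -5293/2065 (O = -15879/6195 = -15879*1/6195 = -5293/2065 ≈ -2.5632)
O - 1*(-47460) = -5293/2065 - 1*(-47460) = -5293/2065 + 47460 = 97999607/2065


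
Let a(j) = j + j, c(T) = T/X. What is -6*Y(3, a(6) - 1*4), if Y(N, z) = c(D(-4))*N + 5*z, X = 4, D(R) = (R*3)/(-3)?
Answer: -258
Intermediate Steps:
D(R) = -R (D(R) = (3*R)*(-1/3) = -R)
c(T) = T/4
a(j) = 2*j
Y(N, z) = N + 5*z (Y(N, z) = ((-1*(-4))/4)*N + 5*z = ((1/4)*4)*N + 5*z = 1*N + 5*z = N + 5*z)
-6*Y(3, a(6) - 1*4) = -6*(3 + 5*(2*6 - 1*4)) = -6*(3 + 5*(12 - 4)) = -6*(3 + 5*8) = -6*(3 + 40) = -6*43 = -258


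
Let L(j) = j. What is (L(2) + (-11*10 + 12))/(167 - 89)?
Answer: -16/13 ≈ -1.2308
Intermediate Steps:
(L(2) + (-11*10 + 12))/(167 - 89) = (2 + (-11*10 + 12))/(167 - 89) = (2 + (-110 + 12))/78 = (2 - 98)*(1/78) = -96*1/78 = -16/13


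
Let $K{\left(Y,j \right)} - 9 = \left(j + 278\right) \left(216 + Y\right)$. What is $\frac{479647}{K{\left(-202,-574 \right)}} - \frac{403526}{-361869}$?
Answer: $- \frac{171900800233}{1496328315} \approx -114.88$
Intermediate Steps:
$K{\left(Y,j \right)} = 9 + \left(216 + Y\right) \left(278 + j\right)$ ($K{\left(Y,j \right)} = 9 + \left(j + 278\right) \left(216 + Y\right) = 9 + \left(278 + j\right) \left(216 + Y\right) = 9 + \left(216 + Y\right) \left(278 + j\right)$)
$\frac{479647}{K{\left(-202,-574 \right)}} - \frac{403526}{-361869} = \frac{479647}{60057 + 216 \left(-574\right) + 278 \left(-202\right) - -115948} - \frac{403526}{-361869} = \frac{479647}{60057 - 123984 - 56156 + 115948} - - \frac{403526}{361869} = \frac{479647}{-4135} + \frac{403526}{361869} = 479647 \left(- \frac{1}{4135}\right) + \frac{403526}{361869} = - \frac{479647}{4135} + \frac{403526}{361869} = - \frac{171900800233}{1496328315}$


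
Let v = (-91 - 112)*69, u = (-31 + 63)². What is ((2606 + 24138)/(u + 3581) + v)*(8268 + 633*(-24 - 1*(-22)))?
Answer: -150485795994/1535 ≈ -9.8036e+7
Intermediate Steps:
u = 1024 (u = 32² = 1024)
v = -14007 (v = -203*69 = -14007)
((2606 + 24138)/(u + 3581) + v)*(8268 + 633*(-24 - 1*(-22))) = ((2606 + 24138)/(1024 + 3581) - 14007)*(8268 + 633*(-24 - 1*(-22))) = (26744/4605 - 14007)*(8268 + 633*(-24 + 22)) = (26744*(1/4605) - 14007)*(8268 + 633*(-2)) = (26744/4605 - 14007)*(8268 - 1266) = -64475491/4605*7002 = -150485795994/1535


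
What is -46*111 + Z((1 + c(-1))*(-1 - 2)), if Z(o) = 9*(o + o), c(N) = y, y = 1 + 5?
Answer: -5484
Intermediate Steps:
y = 6
c(N) = 6
Z(o) = 18*o (Z(o) = 9*(2*o) = 18*o)
-46*111 + Z((1 + c(-1))*(-1 - 2)) = -46*111 + 18*((1 + 6)*(-1 - 2)) = -5106 + 18*(7*(-3)) = -5106 + 18*(-21) = -5106 - 378 = -5484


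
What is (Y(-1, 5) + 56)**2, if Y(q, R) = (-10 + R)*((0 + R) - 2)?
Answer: 1681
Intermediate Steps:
Y(q, R) = (-10 + R)*(-2 + R) (Y(q, R) = (-10 + R)*(R - 2) = (-10 + R)*(-2 + R))
(Y(-1, 5) + 56)**2 = ((20 + 5**2 - 12*5) + 56)**2 = ((20 + 25 - 60) + 56)**2 = (-15 + 56)**2 = 41**2 = 1681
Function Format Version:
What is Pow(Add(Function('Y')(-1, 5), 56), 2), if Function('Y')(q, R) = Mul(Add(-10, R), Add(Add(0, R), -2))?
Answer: 1681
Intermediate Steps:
Function('Y')(q, R) = Mul(Add(-10, R), Add(-2, R)) (Function('Y')(q, R) = Mul(Add(-10, R), Add(R, -2)) = Mul(Add(-10, R), Add(-2, R)))
Pow(Add(Function('Y')(-1, 5), 56), 2) = Pow(Add(Add(20, Pow(5, 2), Mul(-12, 5)), 56), 2) = Pow(Add(Add(20, 25, -60), 56), 2) = Pow(Add(-15, 56), 2) = Pow(41, 2) = 1681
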